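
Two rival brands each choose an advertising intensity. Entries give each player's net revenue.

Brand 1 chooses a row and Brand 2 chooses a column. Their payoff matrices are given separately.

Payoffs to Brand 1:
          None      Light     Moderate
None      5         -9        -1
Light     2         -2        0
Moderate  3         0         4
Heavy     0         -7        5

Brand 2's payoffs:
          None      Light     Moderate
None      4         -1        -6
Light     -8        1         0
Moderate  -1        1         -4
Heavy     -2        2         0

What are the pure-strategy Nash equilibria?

Pure-strategy Nash equilibria: (None, None) and (Moderate, Light)

Brand 1 against None: payoffs 5, 2, 3, 0 → best response None.
Brand 1 against Light: payoffs -9, -2, 0, -7 → best response Moderate.
Brand 1 against Moderate: payoffs -1, 0, 4, 5 → best response Heavy.
Brand 2 against None: payoffs 4, -1, -6 → best response None.
Brand 2 against Light: payoffs -8, 1, 0 → best response Light.
Brand 2 against Moderate: payoffs -1, 1, -4 → best response Light.
Brand 2 against Heavy: payoffs -2, 2, 0 → best response Light.
Mutual best responses: (None, None); (Moderate, Light).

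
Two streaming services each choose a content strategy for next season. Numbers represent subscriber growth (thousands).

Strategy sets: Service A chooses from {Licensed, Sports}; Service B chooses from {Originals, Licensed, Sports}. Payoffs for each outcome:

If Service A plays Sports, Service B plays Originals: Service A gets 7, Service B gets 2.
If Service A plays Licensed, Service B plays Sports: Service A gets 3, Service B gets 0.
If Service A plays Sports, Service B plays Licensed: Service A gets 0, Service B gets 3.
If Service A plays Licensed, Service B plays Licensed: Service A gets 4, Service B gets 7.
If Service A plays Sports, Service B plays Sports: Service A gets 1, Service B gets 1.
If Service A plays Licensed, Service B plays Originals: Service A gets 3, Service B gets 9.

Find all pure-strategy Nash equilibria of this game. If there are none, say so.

(Licensed, Originals): Service A can switch to Sports (3 → 7). Not NE.
(Licensed, Licensed): Service B can switch to Originals (7 → 9). Not NE.
(Licensed, Sports): Service B can switch to Originals (0 → 9). Not NE.
(Sports, Originals): Service B can switch to Licensed (2 → 3). Not NE.
(Sports, Licensed): Service A can switch to Licensed (0 → 4). Not NE.
(Sports, Sports): Service A can switch to Licensed (1 → 3). Not NE.

none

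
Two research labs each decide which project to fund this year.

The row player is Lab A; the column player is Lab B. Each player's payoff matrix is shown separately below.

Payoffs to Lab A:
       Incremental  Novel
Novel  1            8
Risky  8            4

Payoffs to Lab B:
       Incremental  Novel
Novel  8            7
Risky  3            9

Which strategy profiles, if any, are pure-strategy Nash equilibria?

Mark each player's best response to every combination of opponents' strategies; a profile where every player is best-responding is a pure Nash equilibrium.
Lab A against Incremental: payoffs 1, 8 → best response Risky.
Lab A against Novel: payoffs 8, 4 → best response Novel.
Lab B against Novel: payoffs 8, 7 → best response Incremental.
Lab B against Risky: payoffs 3, 9 → best response Novel.
No profile is a mutual best response for all players.

none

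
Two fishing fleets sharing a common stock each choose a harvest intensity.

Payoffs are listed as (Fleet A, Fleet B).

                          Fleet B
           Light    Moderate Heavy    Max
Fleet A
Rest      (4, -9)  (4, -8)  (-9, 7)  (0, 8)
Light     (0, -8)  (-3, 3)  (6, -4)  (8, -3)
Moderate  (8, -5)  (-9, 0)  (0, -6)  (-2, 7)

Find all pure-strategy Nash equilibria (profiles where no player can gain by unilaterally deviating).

none

For each player, find the best response to each opponent profile; mutual best responses are the pure NE.
Fleet A against Light: payoffs 4, 0, 8 → best response Moderate.
Fleet A against Moderate: payoffs 4, -3, -9 → best response Rest.
Fleet A against Heavy: payoffs -9, 6, 0 → best response Light.
Fleet A against Max: payoffs 0, 8, -2 → best response Light.
Fleet B against Rest: payoffs -9, -8, 7, 8 → best response Max.
Fleet B against Light: payoffs -8, 3, -4, -3 → best response Moderate.
Fleet B against Moderate: payoffs -5, 0, -6, 7 → best response Max.
No profile is a mutual best response for all players.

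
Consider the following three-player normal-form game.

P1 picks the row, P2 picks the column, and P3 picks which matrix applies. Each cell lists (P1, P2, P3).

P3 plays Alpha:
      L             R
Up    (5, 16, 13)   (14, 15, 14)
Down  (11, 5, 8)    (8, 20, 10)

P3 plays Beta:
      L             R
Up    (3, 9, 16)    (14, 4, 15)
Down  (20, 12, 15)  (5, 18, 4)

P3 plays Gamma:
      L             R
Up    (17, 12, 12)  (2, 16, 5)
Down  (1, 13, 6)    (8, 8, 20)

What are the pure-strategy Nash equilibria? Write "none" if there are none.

This game has no pure Nash equilibrium.

Mark each player's best response to every combination of opponents' strategies; a profile where every player is best-responding is a pure Nash equilibrium.
P1 against (L, Alpha): payoffs 5, 11 → best response Down.
P1 against (L, Beta): payoffs 3, 20 → best response Down.
P1 against (L, Gamma): payoffs 17, 1 → best response Up.
P1 against (R, Alpha): payoffs 14, 8 → best response Up.
P1 against (R, Beta): payoffs 14, 5 → best response Up.
P1 against (R, Gamma): payoffs 2, 8 → best response Down.
P2 against (Up, Alpha): payoffs 16, 15 → best response L.
P2 against (Up, Beta): payoffs 9, 4 → best response L.
P2 against (Up, Gamma): payoffs 12, 16 → best response R.
P2 against (Down, Alpha): payoffs 5, 20 → best response R.
P2 against (Down, Beta): payoffs 12, 18 → best response R.
P2 against (Down, Gamma): payoffs 13, 8 → best response L.
P3 against (Up, L): payoffs 13, 16, 12 → best response Beta.
P3 against (Up, R): payoffs 14, 15, 5 → best response Beta.
P3 against (Down, L): payoffs 8, 15, 6 → best response Beta.
P3 against (Down, R): payoffs 10, 4, 20 → best response Gamma.
No profile is a mutual best response for all players.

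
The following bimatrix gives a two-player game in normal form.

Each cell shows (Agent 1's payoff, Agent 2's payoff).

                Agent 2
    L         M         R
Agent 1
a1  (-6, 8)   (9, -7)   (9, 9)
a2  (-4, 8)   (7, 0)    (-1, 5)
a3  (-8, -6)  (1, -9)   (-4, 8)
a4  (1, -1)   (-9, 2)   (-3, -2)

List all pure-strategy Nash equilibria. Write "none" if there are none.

Pure NE: (a1, R)

Agent 1 against L: payoffs -6, -4, -8, 1 → best response a4.
Agent 1 against M: payoffs 9, 7, 1, -9 → best response a1.
Agent 1 against R: payoffs 9, -1, -4, -3 → best response a1.
Agent 2 against a1: payoffs 8, -7, 9 → best response R.
Agent 2 against a2: payoffs 8, 0, 5 → best response L.
Agent 2 against a3: payoffs -6, -9, 8 → best response R.
Agent 2 against a4: payoffs -1, 2, -2 → best response M.
Mutual best responses: (a1, R).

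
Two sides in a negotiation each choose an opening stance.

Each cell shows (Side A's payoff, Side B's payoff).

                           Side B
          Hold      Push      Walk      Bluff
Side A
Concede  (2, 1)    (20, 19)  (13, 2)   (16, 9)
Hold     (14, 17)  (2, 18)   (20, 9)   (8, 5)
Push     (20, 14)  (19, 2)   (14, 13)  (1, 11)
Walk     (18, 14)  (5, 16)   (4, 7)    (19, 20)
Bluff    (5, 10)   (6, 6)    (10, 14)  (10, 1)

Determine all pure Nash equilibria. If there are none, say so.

The pure Nash equilibria are (Concede, Push); (Push, Hold); (Walk, Bluff).

Side A against Hold: payoffs 2, 14, 20, 18, 5 → best response Push.
Side A against Push: payoffs 20, 2, 19, 5, 6 → best response Concede.
Side A against Walk: payoffs 13, 20, 14, 4, 10 → best response Hold.
Side A against Bluff: payoffs 16, 8, 1, 19, 10 → best response Walk.
Side B against Concede: payoffs 1, 19, 2, 9 → best response Push.
Side B against Hold: payoffs 17, 18, 9, 5 → best response Push.
Side B against Push: payoffs 14, 2, 13, 11 → best response Hold.
Side B against Walk: payoffs 14, 16, 7, 20 → best response Bluff.
Side B against Bluff: payoffs 10, 6, 14, 1 → best response Walk.
Mutual best responses: (Concede, Push); (Push, Hold); (Walk, Bluff).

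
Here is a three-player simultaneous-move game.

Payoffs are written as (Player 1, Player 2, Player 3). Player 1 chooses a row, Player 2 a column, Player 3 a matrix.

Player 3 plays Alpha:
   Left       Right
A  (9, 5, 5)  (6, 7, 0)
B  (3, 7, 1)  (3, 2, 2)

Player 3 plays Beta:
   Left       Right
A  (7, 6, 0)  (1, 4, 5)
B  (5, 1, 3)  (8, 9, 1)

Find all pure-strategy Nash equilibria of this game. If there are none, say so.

For each player, find the best response to each opponent profile; mutual best responses are the pure NE.
Player 1 against (Left, Alpha): payoffs 9, 3 → best response A.
Player 1 against (Left, Beta): payoffs 7, 5 → best response A.
Player 1 against (Right, Alpha): payoffs 6, 3 → best response A.
Player 1 against (Right, Beta): payoffs 1, 8 → best response B.
Player 2 against (A, Alpha): payoffs 5, 7 → best response Right.
Player 2 against (A, Beta): payoffs 6, 4 → best response Left.
Player 2 against (B, Alpha): payoffs 7, 2 → best response Left.
Player 2 against (B, Beta): payoffs 1, 9 → best response Right.
Player 3 against (A, Left): payoffs 5, 0 → best response Alpha.
Player 3 against (A, Right): payoffs 0, 5 → best response Beta.
Player 3 against (B, Left): payoffs 1, 3 → best response Beta.
Player 3 against (B, Right): payoffs 2, 1 → best response Alpha.
No profile is a mutual best response for all players.

none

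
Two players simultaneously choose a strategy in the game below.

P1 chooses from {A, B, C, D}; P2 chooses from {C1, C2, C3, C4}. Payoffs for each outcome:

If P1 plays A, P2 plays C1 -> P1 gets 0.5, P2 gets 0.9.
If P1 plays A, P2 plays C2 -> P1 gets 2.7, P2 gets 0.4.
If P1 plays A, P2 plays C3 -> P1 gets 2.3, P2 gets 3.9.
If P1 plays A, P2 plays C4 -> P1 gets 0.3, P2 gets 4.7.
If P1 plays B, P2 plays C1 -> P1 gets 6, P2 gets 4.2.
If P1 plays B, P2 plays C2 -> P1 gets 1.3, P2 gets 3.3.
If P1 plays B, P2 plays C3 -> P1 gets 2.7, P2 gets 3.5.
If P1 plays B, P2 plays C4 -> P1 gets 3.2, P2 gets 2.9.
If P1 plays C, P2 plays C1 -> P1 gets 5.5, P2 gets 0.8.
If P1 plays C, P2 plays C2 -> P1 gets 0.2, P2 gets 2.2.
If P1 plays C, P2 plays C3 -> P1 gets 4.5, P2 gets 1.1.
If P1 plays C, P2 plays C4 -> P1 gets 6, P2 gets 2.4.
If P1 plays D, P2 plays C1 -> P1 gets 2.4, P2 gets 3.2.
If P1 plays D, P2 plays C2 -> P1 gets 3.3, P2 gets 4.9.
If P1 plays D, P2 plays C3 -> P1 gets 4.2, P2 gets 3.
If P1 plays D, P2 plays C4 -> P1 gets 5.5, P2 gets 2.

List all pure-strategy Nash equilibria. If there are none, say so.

(B, C1); (C, C4); (D, C2)

(A, C1): P1 can switch to B (0.5 → 6). Not NE.
(A, C2): P1 can switch to D (2.7 → 3.3). Not NE.
(A, C3): P1 can switch to B (2.3 → 2.7). Not NE.
(A, C4): P1 can switch to B (0.3 → 3.2). Not NE.
(B, C1): P1 gets 6, best alternative 5.5; P2 gets 4.2, best alternative 3.5. No profitable deviation — NE.
(B, C2): P1 can switch to A (1.3 → 2.7). Not NE.
(B, C3): P1 can switch to C (2.7 → 4.5). Not NE.
(C, C4): P1 gets 6, best alternative 5.5; P2 gets 2.4, best alternative 2.2. No profitable deviation — NE.
(D, C2): P1 gets 3.3, best alternative 2.7; P2 gets 4.9, best alternative 3.2. No profitable deviation — NE.
(The remaining 7 profiles each have a profitable deviation by the same check.)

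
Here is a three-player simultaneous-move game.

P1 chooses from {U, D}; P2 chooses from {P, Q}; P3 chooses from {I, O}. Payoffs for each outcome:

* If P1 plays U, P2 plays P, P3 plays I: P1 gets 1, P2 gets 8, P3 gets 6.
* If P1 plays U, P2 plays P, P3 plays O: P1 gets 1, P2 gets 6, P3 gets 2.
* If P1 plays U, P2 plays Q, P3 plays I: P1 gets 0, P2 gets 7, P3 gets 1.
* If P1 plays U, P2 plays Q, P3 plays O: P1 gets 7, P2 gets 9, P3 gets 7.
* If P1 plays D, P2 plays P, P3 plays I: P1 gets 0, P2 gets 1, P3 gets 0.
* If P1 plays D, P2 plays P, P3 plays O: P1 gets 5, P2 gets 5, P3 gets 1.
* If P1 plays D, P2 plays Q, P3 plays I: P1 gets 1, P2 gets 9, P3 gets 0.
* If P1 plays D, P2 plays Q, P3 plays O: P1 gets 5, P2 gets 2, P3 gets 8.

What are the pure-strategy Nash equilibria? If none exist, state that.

Pure-strategy Nash equilibria: (U, P, I); (U, Q, O); (D, P, O)

Check each profile: it is a Nash equilibrium iff no player can strictly gain by switching unilaterally.
(U, P, I): P1 gets 1, best alternative 0; P2 gets 8, best alternative 7; P3 gets 6, best alternative 2. No profitable deviation — NE.
(U, P, O): P1 can switch to D (1 → 5). Not NE.
(U, Q, I): P1 can switch to D (0 → 1). Not NE.
(U, Q, O): P1 gets 7, best alternative 5; P2 gets 9, best alternative 6; P3 gets 7, best alternative 1. No profitable deviation — NE.
(D, P, I): P1 can switch to U (0 → 1). Not NE.
(D, P, O): P1 gets 5, best alternative 1; P2 gets 5, best alternative 2; P3 gets 1, best alternative 0. No profitable deviation — NE.
(D, Q, I): P3 can switch to O (0 → 8). Not NE.
(D, Q, O): P1 can switch to U (5 → 7). Not NE.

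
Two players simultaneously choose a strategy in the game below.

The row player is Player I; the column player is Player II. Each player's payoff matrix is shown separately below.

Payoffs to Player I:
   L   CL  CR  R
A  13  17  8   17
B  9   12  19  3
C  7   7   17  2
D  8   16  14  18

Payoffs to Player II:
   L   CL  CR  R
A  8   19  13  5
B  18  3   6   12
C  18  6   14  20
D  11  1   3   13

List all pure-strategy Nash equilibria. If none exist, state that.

(A, L): Player II can switch to CL (8 → 19). Not NE.
(A, CL): Player I gets 17, best alternative 16; Player II gets 19, best alternative 13. No profitable deviation — NE.
(A, CR): Player I can switch to B (8 → 19). Not NE.
(A, R): Player I can switch to D (17 → 18). Not NE.
(B, L): Player I can switch to A (9 → 13). Not NE.
(B, CL): Player I can switch to A (12 → 17). Not NE.
(B, CR): Player II can switch to L (6 → 18). Not NE.
(D, R): Player I gets 18, best alternative 17; Player II gets 13, best alternative 11. No profitable deviation — NE.
(The remaining 8 profiles each have a profitable deviation by the same check.)

(A, CL); (D, R)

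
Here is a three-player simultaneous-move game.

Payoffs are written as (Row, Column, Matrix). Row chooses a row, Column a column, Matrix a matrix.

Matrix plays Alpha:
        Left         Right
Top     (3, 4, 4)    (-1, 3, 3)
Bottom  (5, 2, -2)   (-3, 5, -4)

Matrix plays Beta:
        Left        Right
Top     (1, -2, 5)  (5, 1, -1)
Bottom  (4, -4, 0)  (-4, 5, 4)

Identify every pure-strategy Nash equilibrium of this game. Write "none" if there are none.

Row against (Left, Alpha): payoffs 3, 5 → best response Bottom.
Row against (Left, Beta): payoffs 1, 4 → best response Bottom.
Row against (Right, Alpha): payoffs -1, -3 → best response Top.
Row against (Right, Beta): payoffs 5, -4 → best response Top.
Column against (Top, Alpha): payoffs 4, 3 → best response Left.
Column against (Top, Beta): payoffs -2, 1 → best response Right.
Column against (Bottom, Alpha): payoffs 2, 5 → best response Right.
Column against (Bottom, Beta): payoffs -4, 5 → best response Right.
Matrix against (Top, Left): payoffs 4, 5 → best response Beta.
Matrix against (Top, Right): payoffs 3, -1 → best response Alpha.
Matrix against (Bottom, Left): payoffs -2, 0 → best response Beta.
Matrix against (Bottom, Right): payoffs -4, 4 → best response Beta.
No profile is a mutual best response for all players.

No pure-strategy Nash equilibrium.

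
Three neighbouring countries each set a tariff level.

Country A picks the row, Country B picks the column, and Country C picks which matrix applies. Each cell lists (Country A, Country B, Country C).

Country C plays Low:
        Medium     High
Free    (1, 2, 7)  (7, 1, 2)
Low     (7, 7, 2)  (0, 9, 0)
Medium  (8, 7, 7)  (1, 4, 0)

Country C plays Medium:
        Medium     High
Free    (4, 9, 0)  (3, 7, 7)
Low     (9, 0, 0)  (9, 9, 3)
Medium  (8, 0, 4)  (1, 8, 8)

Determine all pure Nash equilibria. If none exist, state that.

(Free, Medium, Low): Country A can switch to Low (1 → 7). Not NE.
(Free, Medium, Medium): Country A can switch to Low (4 → 9). Not NE.
(Free, High, Low): Country B can switch to Medium (1 → 2). Not NE.
(Free, High, Medium): Country A can switch to Low (3 → 9). Not NE.
(Low, Medium, Low): Country A can switch to Medium (7 → 8). Not NE.
(Low, Medium, Medium): Country B can switch to High (0 → 9). Not NE.
(Low, High, Low): Country A can switch to Free (0 → 7). Not NE.
(Low, High, Medium): Country A gets 9, best alternative 3; Country B gets 9, best alternative 0; Country C gets 3, best alternative 0. No profitable deviation — NE.
(Medium, Medium, Low): Country A gets 8, best alternative 7; Country B gets 7, best alternative 4; Country C gets 7, best alternative 4. No profitable deviation — NE.
(Medium, Medium, Medium): Country A can switch to Low (8 → 9). Not NE.
(Medium, High, Low): Country A can switch to Free (1 → 7). Not NE.
(Medium, High, Medium): Country A can switch to Free (1 → 3). Not NE.

The pure Nash equilibria are (Low, High, Medium); (Medium, Medium, Low).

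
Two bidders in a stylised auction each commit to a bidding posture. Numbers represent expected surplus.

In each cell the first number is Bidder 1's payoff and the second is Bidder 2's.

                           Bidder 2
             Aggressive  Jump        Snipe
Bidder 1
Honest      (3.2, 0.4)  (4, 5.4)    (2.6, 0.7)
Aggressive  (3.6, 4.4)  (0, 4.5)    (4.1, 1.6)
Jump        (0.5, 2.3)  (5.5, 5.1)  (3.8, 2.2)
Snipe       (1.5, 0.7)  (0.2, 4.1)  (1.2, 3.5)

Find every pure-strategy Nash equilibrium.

(Honest, Aggressive): Bidder 1 can switch to Aggressive (3.2 → 3.6). Not NE.
(Honest, Jump): Bidder 1 can switch to Jump (4 → 5.5). Not NE.
(Honest, Snipe): Bidder 1 can switch to Aggressive (2.6 → 4.1). Not NE.
(Aggressive, Aggressive): Bidder 2 can switch to Jump (4.4 → 4.5). Not NE.
(Aggressive, Jump): Bidder 1 can switch to Honest (0 → 4). Not NE.
(Aggressive, Snipe): Bidder 2 can switch to Aggressive (1.6 → 4.4). Not NE.
(Jump, Aggressive): Bidder 1 can switch to Honest (0.5 → 3.2). Not NE.
(Jump, Jump): Bidder 1 gets 5.5, best alternative 4; Bidder 2 gets 5.1, best alternative 2.3. No profitable deviation — NE.
(Jump, Snipe): Bidder 1 can switch to Aggressive (3.8 → 4.1). Not NE.
(The remaining 3 profiles each have a profitable deviation by the same check.)

(Jump, Jump)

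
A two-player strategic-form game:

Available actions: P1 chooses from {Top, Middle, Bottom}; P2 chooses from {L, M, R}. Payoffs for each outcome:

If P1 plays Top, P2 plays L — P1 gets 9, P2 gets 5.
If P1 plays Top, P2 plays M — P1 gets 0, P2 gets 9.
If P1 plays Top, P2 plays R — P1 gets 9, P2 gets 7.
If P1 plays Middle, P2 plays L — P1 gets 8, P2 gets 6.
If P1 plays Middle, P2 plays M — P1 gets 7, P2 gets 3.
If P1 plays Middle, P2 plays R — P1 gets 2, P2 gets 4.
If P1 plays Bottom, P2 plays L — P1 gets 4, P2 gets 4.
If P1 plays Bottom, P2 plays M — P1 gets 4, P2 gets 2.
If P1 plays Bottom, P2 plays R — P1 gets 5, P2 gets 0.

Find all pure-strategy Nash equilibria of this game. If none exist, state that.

No pure-strategy Nash equilibrium.

For each strategy profile, look for a profitable unilateral deviation.
(Top, L): P2 can switch to M (5 → 9). Not NE.
(Top, M): P1 can switch to Middle (0 → 7). Not NE.
(Top, R): P2 can switch to M (7 → 9). Not NE.
(Middle, L): P1 can switch to Top (8 → 9). Not NE.
(Middle, M): P2 can switch to L (3 → 6). Not NE.
(Middle, R): P1 can switch to Top (2 → 9). Not NE.
(The remaining 3 profiles each have a profitable deviation by the same check.)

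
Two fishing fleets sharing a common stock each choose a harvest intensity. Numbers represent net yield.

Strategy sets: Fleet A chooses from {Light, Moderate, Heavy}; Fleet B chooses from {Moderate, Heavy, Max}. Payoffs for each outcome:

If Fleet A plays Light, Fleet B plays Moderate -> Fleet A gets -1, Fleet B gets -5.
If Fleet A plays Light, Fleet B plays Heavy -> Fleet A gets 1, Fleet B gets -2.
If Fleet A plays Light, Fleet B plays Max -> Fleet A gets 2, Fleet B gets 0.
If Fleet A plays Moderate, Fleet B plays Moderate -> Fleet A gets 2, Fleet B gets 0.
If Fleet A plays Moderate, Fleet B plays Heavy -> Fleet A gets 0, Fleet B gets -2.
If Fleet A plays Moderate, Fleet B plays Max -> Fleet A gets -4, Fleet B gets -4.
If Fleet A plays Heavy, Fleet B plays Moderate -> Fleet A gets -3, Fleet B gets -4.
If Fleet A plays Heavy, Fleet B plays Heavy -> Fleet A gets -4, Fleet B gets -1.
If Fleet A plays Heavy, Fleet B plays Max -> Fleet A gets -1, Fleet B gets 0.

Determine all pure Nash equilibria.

For each strategy profile, look for a profitable unilateral deviation.
(Light, Moderate): Fleet A can switch to Moderate (-1 → 2). Not NE.
(Light, Heavy): Fleet B can switch to Max (-2 → 0). Not NE.
(Light, Max): Fleet A gets 2, best alternative -1; Fleet B gets 0, best alternative -2. No profitable deviation — NE.
(Moderate, Moderate): Fleet A gets 2, best alternative -1; Fleet B gets 0, best alternative -2. No profitable deviation — NE.
(Moderate, Heavy): Fleet A can switch to Light (0 → 1). Not NE.
(Moderate, Max): Fleet A can switch to Light (-4 → 2). Not NE.
(Heavy, Moderate): Fleet A can switch to Light (-3 → -1). Not NE.
(Heavy, Heavy): Fleet A can switch to Light (-4 → 1). Not NE.
(Heavy, Max): Fleet A can switch to Light (-1 → 2). Not NE.

(Light, Max) and (Moderate, Moderate)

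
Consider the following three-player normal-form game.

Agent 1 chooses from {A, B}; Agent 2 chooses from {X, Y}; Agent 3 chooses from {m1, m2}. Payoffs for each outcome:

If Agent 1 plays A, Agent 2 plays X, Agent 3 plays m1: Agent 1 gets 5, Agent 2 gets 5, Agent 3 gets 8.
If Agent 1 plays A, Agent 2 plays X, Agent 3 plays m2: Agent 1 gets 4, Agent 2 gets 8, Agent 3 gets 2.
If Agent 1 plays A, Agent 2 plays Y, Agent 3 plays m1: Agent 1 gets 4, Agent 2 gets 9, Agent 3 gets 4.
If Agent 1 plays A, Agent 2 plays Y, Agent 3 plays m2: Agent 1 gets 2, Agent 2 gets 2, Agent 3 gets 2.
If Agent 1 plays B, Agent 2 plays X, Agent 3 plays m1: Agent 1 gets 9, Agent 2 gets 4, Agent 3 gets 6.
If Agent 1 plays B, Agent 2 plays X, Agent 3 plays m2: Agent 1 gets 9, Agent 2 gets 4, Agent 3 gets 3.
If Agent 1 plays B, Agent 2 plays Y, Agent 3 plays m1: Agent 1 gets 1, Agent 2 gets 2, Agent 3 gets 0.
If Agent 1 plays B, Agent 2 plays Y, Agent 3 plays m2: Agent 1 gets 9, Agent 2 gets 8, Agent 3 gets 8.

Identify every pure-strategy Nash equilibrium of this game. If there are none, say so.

The pure Nash equilibria are (A, Y, m1), (B, X, m1), (B, Y, m2).

For each strategy profile, look for a profitable unilateral deviation.
(A, X, m1): Agent 1 can switch to B (5 → 9). Not NE.
(A, X, m2): Agent 1 can switch to B (4 → 9). Not NE.
(A, Y, m1): Agent 1 gets 4, best alternative 1; Agent 2 gets 9, best alternative 5; Agent 3 gets 4, best alternative 2. No profitable deviation — NE.
(A, Y, m2): Agent 1 can switch to B (2 → 9). Not NE.
(B, X, m1): Agent 1 gets 9, best alternative 5; Agent 2 gets 4, best alternative 2; Agent 3 gets 6, best alternative 3. No profitable deviation — NE.
(B, X, m2): Agent 2 can switch to Y (4 → 8). Not NE.
(B, Y, m1): Agent 1 can switch to A (1 → 4). Not NE.
(B, Y, m2): Agent 1 gets 9, best alternative 2; Agent 2 gets 8, best alternative 4; Agent 3 gets 8, best alternative 0. No profitable deviation — NE.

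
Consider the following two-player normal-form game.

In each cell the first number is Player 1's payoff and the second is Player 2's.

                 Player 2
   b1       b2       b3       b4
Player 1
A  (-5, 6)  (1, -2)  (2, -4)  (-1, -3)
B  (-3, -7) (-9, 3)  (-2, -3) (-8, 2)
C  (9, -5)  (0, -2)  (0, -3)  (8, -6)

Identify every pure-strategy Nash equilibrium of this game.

Player 1 against b1: payoffs -5, -3, 9 → best response C.
Player 1 against b2: payoffs 1, -9, 0 → best response A.
Player 1 against b3: payoffs 2, -2, 0 → best response A.
Player 1 against b4: payoffs -1, -8, 8 → best response C.
Player 2 against A: payoffs 6, -2, -4, -3 → best response b1.
Player 2 against B: payoffs -7, 3, -3, 2 → best response b2.
Player 2 against C: payoffs -5, -2, -3, -6 → best response b2.
No profile is a mutual best response for all players.

There is no pure-strategy Nash equilibrium.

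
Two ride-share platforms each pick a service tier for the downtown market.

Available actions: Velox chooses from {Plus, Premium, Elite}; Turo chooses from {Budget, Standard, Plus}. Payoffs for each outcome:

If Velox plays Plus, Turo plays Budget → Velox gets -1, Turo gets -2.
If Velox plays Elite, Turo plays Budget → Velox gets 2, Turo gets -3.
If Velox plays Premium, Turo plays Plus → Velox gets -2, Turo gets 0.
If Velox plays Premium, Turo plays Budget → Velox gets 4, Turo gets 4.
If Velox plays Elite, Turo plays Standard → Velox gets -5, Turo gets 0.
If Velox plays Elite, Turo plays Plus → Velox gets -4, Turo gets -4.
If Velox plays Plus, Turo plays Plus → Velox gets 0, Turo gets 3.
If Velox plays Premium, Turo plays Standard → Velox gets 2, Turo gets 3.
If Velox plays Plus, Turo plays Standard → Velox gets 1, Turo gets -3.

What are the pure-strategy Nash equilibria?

The pure Nash equilibria are (Plus, Plus) and (Premium, Budget).

Velox against Budget: payoffs -1, 4, 2 → best response Premium.
Velox against Standard: payoffs 1, 2, -5 → best response Premium.
Velox against Plus: payoffs 0, -2, -4 → best response Plus.
Turo against Plus: payoffs -2, -3, 3 → best response Plus.
Turo against Premium: payoffs 4, 3, 0 → best response Budget.
Turo against Elite: payoffs -3, 0, -4 → best response Standard.
Mutual best responses: (Plus, Plus); (Premium, Budget).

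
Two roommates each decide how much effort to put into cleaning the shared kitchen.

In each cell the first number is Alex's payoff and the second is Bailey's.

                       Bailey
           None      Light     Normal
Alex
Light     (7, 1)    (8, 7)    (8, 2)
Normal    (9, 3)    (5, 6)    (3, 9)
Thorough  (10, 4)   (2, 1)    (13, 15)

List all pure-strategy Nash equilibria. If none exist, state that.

Pure-strategy Nash equilibria: (Light, Light) and (Thorough, Normal)

Alex against None: payoffs 7, 9, 10 → best response Thorough.
Alex against Light: payoffs 8, 5, 2 → best response Light.
Alex against Normal: payoffs 8, 3, 13 → best response Thorough.
Bailey against Light: payoffs 1, 7, 2 → best response Light.
Bailey against Normal: payoffs 3, 6, 9 → best response Normal.
Bailey against Thorough: payoffs 4, 1, 15 → best response Normal.
Mutual best responses: (Light, Light); (Thorough, Normal).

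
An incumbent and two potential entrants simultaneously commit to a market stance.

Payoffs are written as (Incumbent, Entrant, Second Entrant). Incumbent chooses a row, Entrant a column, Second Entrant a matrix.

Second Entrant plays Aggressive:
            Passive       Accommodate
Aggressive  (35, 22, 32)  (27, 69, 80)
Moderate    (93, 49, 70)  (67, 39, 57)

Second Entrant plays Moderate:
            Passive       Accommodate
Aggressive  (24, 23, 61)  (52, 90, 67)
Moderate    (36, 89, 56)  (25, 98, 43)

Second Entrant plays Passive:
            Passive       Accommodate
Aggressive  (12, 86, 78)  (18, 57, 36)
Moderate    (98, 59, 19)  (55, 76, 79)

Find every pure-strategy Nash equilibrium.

The pure Nash equilibria are (Moderate, Passive, Aggressive); (Moderate, Accommodate, Passive).

(Aggressive, Passive, Aggressive): Incumbent can switch to Moderate (35 → 93). Not NE.
(Aggressive, Passive, Moderate): Incumbent can switch to Moderate (24 → 36). Not NE.
(Aggressive, Passive, Passive): Incumbent can switch to Moderate (12 → 98). Not NE.
(Aggressive, Accommodate, Aggressive): Incumbent can switch to Moderate (27 → 67). Not NE.
(Aggressive, Accommodate, Moderate): Second Entrant can switch to Aggressive (67 → 80). Not NE.
(Aggressive, Accommodate, Passive): Incumbent can switch to Moderate (18 → 55). Not NE.
(Moderate, Passive, Aggressive): Incumbent gets 93, best alternative 35; Entrant gets 49, best alternative 39; Second Entrant gets 70, best alternative 56. No profitable deviation — NE.
(Moderate, Passive, Moderate): Entrant can switch to Accommodate (89 → 98). Not NE.
(Moderate, Passive, Passive): Entrant can switch to Accommodate (59 → 76). Not NE.
(Moderate, Accommodate, Aggressive): Entrant can switch to Passive (39 → 49). Not NE.
(Moderate, Accommodate, Moderate): Incumbent can switch to Aggressive (25 → 52). Not NE.
(Moderate, Accommodate, Passive): Incumbent gets 55, best alternative 18; Entrant gets 76, best alternative 59; Second Entrant gets 79, best alternative 57. No profitable deviation — NE.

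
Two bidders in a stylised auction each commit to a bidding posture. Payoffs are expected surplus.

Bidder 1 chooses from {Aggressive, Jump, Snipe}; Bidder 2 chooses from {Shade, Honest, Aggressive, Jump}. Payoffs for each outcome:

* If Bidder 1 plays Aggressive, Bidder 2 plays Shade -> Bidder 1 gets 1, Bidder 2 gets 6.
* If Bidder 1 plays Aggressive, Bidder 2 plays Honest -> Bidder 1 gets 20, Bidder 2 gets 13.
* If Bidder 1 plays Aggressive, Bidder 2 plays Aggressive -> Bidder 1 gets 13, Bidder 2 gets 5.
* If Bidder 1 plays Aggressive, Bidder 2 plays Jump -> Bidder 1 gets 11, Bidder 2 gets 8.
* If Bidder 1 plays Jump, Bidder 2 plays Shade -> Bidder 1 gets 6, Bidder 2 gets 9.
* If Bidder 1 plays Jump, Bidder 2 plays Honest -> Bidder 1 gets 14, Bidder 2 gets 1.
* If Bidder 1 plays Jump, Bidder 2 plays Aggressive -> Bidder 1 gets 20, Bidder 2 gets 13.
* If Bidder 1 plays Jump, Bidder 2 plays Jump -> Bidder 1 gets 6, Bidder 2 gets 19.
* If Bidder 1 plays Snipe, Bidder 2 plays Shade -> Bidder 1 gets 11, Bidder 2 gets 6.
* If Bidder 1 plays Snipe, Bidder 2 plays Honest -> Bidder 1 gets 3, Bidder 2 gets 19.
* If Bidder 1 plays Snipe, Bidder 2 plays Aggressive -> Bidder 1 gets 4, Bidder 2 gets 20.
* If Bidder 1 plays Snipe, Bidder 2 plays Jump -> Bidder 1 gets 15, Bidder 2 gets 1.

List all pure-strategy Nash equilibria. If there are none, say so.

Bidder 1 against Shade: payoffs 1, 6, 11 → best response Snipe.
Bidder 1 against Honest: payoffs 20, 14, 3 → best response Aggressive.
Bidder 1 against Aggressive: payoffs 13, 20, 4 → best response Jump.
Bidder 1 against Jump: payoffs 11, 6, 15 → best response Snipe.
Bidder 2 against Aggressive: payoffs 6, 13, 5, 8 → best response Honest.
Bidder 2 against Jump: payoffs 9, 1, 13, 19 → best response Jump.
Bidder 2 against Snipe: payoffs 6, 19, 20, 1 → best response Aggressive.
Mutual best responses: (Aggressive, Honest).

(Aggressive, Honest)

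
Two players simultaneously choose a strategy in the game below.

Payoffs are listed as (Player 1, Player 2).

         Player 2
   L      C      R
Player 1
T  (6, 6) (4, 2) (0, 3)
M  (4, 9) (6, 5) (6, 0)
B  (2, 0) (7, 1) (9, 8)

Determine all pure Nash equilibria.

The pure Nash equilibria are (T, L), (B, R).

(T, L): Player 1 gets 6, best alternative 4; Player 2 gets 6, best alternative 3. No profitable deviation — NE.
(T, C): Player 1 can switch to M (4 → 6). Not NE.
(T, R): Player 1 can switch to M (0 → 6). Not NE.
(M, L): Player 1 can switch to T (4 → 6). Not NE.
(M, C): Player 1 can switch to B (6 → 7). Not NE.
(M, R): Player 1 can switch to B (6 → 9). Not NE.
(B, L): Player 1 can switch to T (2 → 6). Not NE.
(B, C): Player 2 can switch to R (1 → 8). Not NE.
(B, R): Player 1 gets 9, best alternative 6; Player 2 gets 8, best alternative 1. No profitable deviation — NE.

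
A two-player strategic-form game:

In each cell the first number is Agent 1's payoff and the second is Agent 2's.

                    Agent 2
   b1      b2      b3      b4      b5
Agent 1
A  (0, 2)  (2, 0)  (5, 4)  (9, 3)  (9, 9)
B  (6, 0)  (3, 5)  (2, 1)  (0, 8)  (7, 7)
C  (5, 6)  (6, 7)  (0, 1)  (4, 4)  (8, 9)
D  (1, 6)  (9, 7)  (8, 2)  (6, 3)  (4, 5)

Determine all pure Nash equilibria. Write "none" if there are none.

Agent 1 against b1: payoffs 0, 6, 5, 1 → best response B.
Agent 1 against b2: payoffs 2, 3, 6, 9 → best response D.
Agent 1 against b3: payoffs 5, 2, 0, 8 → best response D.
Agent 1 against b4: payoffs 9, 0, 4, 6 → best response A.
Agent 1 against b5: payoffs 9, 7, 8, 4 → best response A.
Agent 2 against A: payoffs 2, 0, 4, 3, 9 → best response b5.
Agent 2 against B: payoffs 0, 5, 1, 8, 7 → best response b4.
Agent 2 against C: payoffs 6, 7, 1, 4, 9 → best response b5.
Agent 2 against D: payoffs 6, 7, 2, 3, 5 → best response b2.
Mutual best responses: (A, b5); (D, b2).

(A, b5); (D, b2)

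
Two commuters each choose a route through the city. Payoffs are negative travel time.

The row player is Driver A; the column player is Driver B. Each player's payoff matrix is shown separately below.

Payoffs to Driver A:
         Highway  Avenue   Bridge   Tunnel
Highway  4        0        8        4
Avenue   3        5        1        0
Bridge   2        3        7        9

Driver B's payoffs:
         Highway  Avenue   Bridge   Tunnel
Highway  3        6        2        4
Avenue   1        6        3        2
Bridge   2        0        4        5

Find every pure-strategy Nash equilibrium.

Pure-strategy Nash equilibria: (Avenue, Avenue) and (Bridge, Tunnel)

(Highway, Highway): Driver B can switch to Avenue (3 → 6). Not NE.
(Highway, Avenue): Driver A can switch to Avenue (0 → 5). Not NE.
(Highway, Bridge): Driver B can switch to Highway (2 → 3). Not NE.
(Highway, Tunnel): Driver A can switch to Bridge (4 → 9). Not NE.
(Avenue, Highway): Driver A can switch to Highway (3 → 4). Not NE.
(Avenue, Avenue): Driver A gets 5, best alternative 3; Driver B gets 6, best alternative 3. No profitable deviation — NE.
(Avenue, Bridge): Driver A can switch to Highway (1 → 8). Not NE.
(Avenue, Tunnel): Driver A can switch to Highway (0 → 4). Not NE.
(Bridge, Highway): Driver A can switch to Highway (2 → 4). Not NE.
(Bridge, Tunnel): Driver A gets 9, best alternative 4; Driver B gets 5, best alternative 4. No profitable deviation — NE.
(The remaining 2 profiles each have a profitable deviation by the same check.)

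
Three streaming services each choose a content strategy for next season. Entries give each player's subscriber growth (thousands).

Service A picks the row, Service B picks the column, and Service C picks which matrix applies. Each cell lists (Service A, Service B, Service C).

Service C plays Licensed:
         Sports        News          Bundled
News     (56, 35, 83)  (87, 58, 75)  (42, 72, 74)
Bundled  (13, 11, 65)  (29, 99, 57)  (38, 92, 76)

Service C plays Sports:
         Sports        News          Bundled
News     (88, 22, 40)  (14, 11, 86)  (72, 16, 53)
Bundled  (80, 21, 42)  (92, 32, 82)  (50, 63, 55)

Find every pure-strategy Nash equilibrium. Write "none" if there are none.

Pure NE: (News, Bundled, Licensed)

Service A against (Sports, Licensed): payoffs 56, 13 → best response News.
Service A against (Sports, Sports): payoffs 88, 80 → best response News.
Service A against (News, Licensed): payoffs 87, 29 → best response News.
Service A against (News, Sports): payoffs 14, 92 → best response Bundled.
Service A against (Bundled, Licensed): payoffs 42, 38 → best response News.
Service A against (Bundled, Sports): payoffs 72, 50 → best response News.
Service B against (News, Licensed): payoffs 35, 58, 72 → best response Bundled.
Service B against (News, Sports): payoffs 22, 11, 16 → best response Sports.
Service B against (Bundled, Licensed): payoffs 11, 99, 92 → best response News.
Service B against (Bundled, Sports): payoffs 21, 32, 63 → best response Bundled.
Service C against (News, Sports): payoffs 83, 40 → best response Licensed.
Service C against (News, News): payoffs 75, 86 → best response Sports.
Service C against (News, Bundled): payoffs 74, 53 → best response Licensed.
Service C against (Bundled, Sports): payoffs 65, 42 → best response Licensed.
Service C against (Bundled, News): payoffs 57, 82 → best response Sports.
Service C against (Bundled, Bundled): payoffs 76, 55 → best response Licensed.
Mutual best responses: (News, Bundled, Licensed).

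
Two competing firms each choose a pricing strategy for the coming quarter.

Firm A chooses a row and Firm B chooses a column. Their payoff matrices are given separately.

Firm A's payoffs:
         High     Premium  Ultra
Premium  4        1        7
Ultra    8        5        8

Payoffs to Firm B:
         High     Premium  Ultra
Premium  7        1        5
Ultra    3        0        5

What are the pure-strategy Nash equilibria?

Pure NE: (Ultra, Ultra)

Firm A against High: payoffs 4, 8 → best response Ultra.
Firm A against Premium: payoffs 1, 5 → best response Ultra.
Firm A against Ultra: payoffs 7, 8 → best response Ultra.
Firm B against Premium: payoffs 7, 1, 5 → best response High.
Firm B against Ultra: payoffs 3, 0, 5 → best response Ultra.
Mutual best responses: (Ultra, Ultra).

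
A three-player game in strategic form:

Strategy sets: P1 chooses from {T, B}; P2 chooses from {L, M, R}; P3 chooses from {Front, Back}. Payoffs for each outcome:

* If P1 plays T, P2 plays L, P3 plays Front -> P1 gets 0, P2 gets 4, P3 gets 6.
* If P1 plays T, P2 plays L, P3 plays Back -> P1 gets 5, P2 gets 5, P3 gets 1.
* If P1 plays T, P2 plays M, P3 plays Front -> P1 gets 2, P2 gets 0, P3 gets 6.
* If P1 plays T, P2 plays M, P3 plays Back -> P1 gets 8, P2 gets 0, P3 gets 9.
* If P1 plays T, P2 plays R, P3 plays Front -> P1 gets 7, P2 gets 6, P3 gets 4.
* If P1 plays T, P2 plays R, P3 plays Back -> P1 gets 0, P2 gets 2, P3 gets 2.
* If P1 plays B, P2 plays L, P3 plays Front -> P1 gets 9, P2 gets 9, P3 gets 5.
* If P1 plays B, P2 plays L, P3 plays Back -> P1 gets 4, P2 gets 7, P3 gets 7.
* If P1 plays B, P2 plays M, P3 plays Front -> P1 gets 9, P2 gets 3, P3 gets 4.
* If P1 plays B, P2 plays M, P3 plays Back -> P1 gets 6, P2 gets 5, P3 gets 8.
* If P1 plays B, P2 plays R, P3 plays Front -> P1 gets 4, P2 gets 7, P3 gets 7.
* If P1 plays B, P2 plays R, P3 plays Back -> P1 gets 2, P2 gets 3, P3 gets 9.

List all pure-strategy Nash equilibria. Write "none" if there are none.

For each strategy profile, look for a profitable unilateral deviation.
(T, L, Front): P1 can switch to B (0 → 9). Not NE.
(T, L, Back): P3 can switch to Front (1 → 6). Not NE.
(T, M, Front): P1 can switch to B (2 → 9). Not NE.
(T, M, Back): P2 can switch to L (0 → 5). Not NE.
(T, R, Front): P1 gets 7, best alternative 4; P2 gets 6, best alternative 4; P3 gets 4, best alternative 2. No profitable deviation — NE.
(T, R, Back): P1 can switch to B (0 → 2). Not NE.
(B, L, Front): P3 can switch to Back (5 → 7). Not NE.
(B, L, Back): P1 can switch to T (4 → 5). Not NE.
(B, M, Front): P2 can switch to L (3 → 9). Not NE.
(B, M, Back): P1 can switch to T (6 → 8). Not NE.
(B, R, Front): P1 can switch to T (4 → 7). Not NE.
(B, R, Back): P2 can switch to L (3 → 7). Not NE.

(T, R, Front)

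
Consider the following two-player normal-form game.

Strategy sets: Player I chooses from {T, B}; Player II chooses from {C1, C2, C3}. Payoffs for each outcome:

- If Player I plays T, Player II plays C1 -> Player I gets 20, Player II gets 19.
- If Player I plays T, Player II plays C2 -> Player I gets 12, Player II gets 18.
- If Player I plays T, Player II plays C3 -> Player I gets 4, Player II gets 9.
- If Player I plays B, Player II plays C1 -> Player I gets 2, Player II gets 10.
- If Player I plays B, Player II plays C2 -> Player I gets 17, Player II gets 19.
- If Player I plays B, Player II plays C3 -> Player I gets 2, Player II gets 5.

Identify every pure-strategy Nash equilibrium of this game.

Player I against C1: payoffs 20, 2 → best response T.
Player I against C2: payoffs 12, 17 → best response B.
Player I against C3: payoffs 4, 2 → best response T.
Player II against T: payoffs 19, 18, 9 → best response C1.
Player II against B: payoffs 10, 19, 5 → best response C2.
Mutual best responses: (T, C1); (B, C2).

(T, C1), (B, C2)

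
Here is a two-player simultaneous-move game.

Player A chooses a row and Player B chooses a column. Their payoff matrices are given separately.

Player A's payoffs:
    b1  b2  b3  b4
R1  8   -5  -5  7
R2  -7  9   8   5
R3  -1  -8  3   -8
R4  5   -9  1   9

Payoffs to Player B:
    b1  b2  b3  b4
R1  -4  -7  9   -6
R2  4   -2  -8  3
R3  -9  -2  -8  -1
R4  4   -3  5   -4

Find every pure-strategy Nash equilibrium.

none

(R1, b1): Player B can switch to b3 (-4 → 9). Not NE.
(R1, b2): Player A can switch to R2 (-5 → 9). Not NE.
(R1, b3): Player A can switch to R2 (-5 → 8). Not NE.
(R1, b4): Player A can switch to R4 (7 → 9). Not NE.
(R2, b1): Player A can switch to R1 (-7 → 8). Not NE.
(R2, b2): Player B can switch to b1 (-2 → 4). Not NE.
(R2, b3): Player B can switch to b1 (-8 → 4). Not NE.
(R2, b4): Player A can switch to R1 (5 → 7). Not NE.
(The remaining 8 profiles each have a profitable deviation by the same check.)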